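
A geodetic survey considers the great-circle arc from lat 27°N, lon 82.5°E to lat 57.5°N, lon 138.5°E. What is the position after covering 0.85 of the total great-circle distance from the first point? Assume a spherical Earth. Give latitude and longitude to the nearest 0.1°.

Convert each endpoint to a unit vector on the sphere (x = cos φ cos λ, y = cos φ sin λ, z = sin φ).
The central angle between the endpoints is δ = arccos(p₁·p₂) ≈ 0.862 rad (49.4°).
Interpolate at f = 0.85 with slerp weights a = sin((1−f)δ)/sin δ ≈ 0.170, b = sin(fδ)/sin δ ≈ 0.881.
p = a·p₁ + b·p₂ ≈ (-0.335, 0.464, 0.820); φ = arcsin(p_z) ≈ 55.11°, λ = atan2(p_y, p_x) ≈ 125.83°.

≈ lat 55.1°N, lon 125.8°E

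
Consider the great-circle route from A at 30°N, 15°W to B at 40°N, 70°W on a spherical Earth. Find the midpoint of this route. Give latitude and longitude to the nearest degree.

≈ 38°N, 41°W

Write both endpoints as unit vectors p₁, p₂ with components (cos φ cos λ, cos φ sin λ, sin φ).
The central angle between the endpoints is δ = arccos(p₁·p₂) ≈ 0.793 rad (45.4°).
Interpolate at f = 1/2 with slerp weights a = sin((1−f)δ)/sin δ ≈ 0.542, b = sin(fδ)/sin δ ≈ 0.542.
p = a·p₁ + b·p₂ ≈ (0.595, -0.512, 0.619); φ = arcsin(p_z) ≈ 38.27°, λ = atan2(p_y, p_x) ≈ -40.67°.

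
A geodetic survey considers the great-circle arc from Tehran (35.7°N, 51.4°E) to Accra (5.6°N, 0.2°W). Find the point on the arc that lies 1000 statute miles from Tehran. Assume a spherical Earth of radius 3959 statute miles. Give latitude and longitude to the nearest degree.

The haversine formula gives a central angle δ ≈ 0.978 rad (56.0°) between the endpoints. The total great-circle distance is δ·R ≈ 0.978 × 3959 ≈ 3871 mi, so the target fraction is f = 1000/3871 ≈ 0.258.
Interpolate at f ≈ 0.258 with slerp weights a = sin((1−f)δ)/sin δ ≈ 0.800, b = sin(fδ)/sin δ ≈ 0.301.
p = a·p₁ + b·p₂ ≈ (0.705, 0.507, 0.496); φ = arcsin(p_z) ≈ 29.74°, λ = atan2(p_y, p_x) ≈ 35.69°.

≈ 30°N, 36°E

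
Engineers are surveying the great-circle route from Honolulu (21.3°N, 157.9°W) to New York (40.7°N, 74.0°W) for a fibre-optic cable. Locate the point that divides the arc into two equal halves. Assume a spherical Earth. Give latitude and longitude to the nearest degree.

The haversine formula gives a central angle δ ≈ 1.254 rad (71.8°) between the endpoints.
Interpolate at f = 1/2 with slerp weights a = sin((1−f)δ)/sin δ ≈ 0.617, b = sin(fδ)/sin δ ≈ 0.617.
p = a·p₁ + b·p₂ ≈ (-0.404, -0.666, 0.627); φ = arcsin(p_z) ≈ 38.82°, λ = atan2(p_y, p_x) ≈ -121.22°.

≈ 39°N, 121°W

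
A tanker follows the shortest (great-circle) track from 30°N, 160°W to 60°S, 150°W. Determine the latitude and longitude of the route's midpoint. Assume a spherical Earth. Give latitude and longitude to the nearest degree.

≈ 15°S, 156°W

Write both endpoints as unit vectors p₁, p₂ with components (cos φ cos λ, cos φ sin λ, sin φ).
The central angle between the endpoints is δ = arccos(p₁·p₂) ≈ 1.577 rad (90.4°).
Interpolate at f = 1/2 with slerp weights a = sin((1−f)δ)/sin δ ≈ 0.709, b = sin(fδ)/sin δ ≈ 0.709.
p = a·p₁ + b·p₂ ≈ (-0.885, -0.387, -0.260); φ = arcsin(p_z) ≈ -15.05°, λ = atan2(p_y, p_x) ≈ -156.34°.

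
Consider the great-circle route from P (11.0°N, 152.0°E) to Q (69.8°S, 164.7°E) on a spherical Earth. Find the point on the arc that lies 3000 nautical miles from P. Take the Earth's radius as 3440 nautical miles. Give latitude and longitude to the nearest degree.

From cos δ = sin φ₁ sin φ₂ + cos φ₁ cos φ₂ cos Δλ, the central angle is δ ≈ 1.419 rad (81.3°). The total great-circle distance is δ·R ≈ 1.419 × 3440 ≈ 4880 nmi, so the target fraction is f = 3000/4880 ≈ 0.615.
Interpolate at f ≈ 0.615 with slerp weights a = sin((1−f)δ)/sin δ ≈ 0.526, b = sin(fδ)/sin δ ≈ 0.775.
p = a·p₁ + b·p₂ ≈ (-0.714, 0.313, -0.627); φ = arcsin(p_z) ≈ -38.80°, λ = atan2(p_y, p_x) ≈ 156.33°.

≈ (39°S, 156°E)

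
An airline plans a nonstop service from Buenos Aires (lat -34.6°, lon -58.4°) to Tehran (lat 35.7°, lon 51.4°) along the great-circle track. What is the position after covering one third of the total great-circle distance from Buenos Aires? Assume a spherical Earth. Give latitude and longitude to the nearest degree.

≈ lat -12°, lon -20°

Convert each endpoint to a unit vector on the sphere (x = cos φ cos λ, y = cos φ sin λ, z = sin φ).
The central angle between the endpoints is δ = arccos(p₁·p₂) ≈ 2.163 rad (123.9°).
Interpolate at f = 1/3 with slerp weights a = sin((1−f)δ)/sin δ ≈ 1.195, b = sin(fδ)/sin δ ≈ 0.795.
p = a·p₁ + b·p₂ ≈ (0.918, -0.333, -0.214); φ = arcsin(p_z) ≈ -12.38°, λ = atan2(p_y, p_x) ≈ -19.93°.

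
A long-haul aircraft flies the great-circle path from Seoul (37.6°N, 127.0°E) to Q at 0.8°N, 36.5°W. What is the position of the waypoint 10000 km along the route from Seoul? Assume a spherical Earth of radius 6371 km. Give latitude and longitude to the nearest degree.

≈ 46°N, 15°W

Convert each endpoint to a unit vector on the sphere (x = cos φ cos λ, y = cos φ sin λ, z = sin φ).
The central angle between the endpoints is δ = arccos(p₁·p₂) ≈ 2.420 rad (138.7°). The total great-circle distance is δ·R ≈ 2.420 × 6371 ≈ 15421 km, so the target fraction is f = 10000/15421 ≈ 0.648.
Interpolate at f ≈ 0.648 with slerp weights a = sin((1−f)δ)/sin δ ≈ 1.139, b = sin(fδ)/sin δ ≈ 1.515.
p = a·p₁ + b·p₂ ≈ (0.674, -0.180, 0.716); φ = arcsin(p_z) ≈ 45.72°, λ = atan2(p_y, p_x) ≈ -14.97°.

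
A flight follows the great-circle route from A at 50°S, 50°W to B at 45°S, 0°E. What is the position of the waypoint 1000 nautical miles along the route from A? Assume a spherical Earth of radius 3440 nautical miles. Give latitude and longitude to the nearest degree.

≈ 50°S, 24°W

Convert each endpoint to a unit vector on the sphere (x = cos φ cos λ, y = cos φ sin λ, z = sin φ).
The central angle between the endpoints is δ = arccos(p₁·p₂) ≈ 0.585 rad (33.5°). The total great-circle distance is δ·R ≈ 0.585 × 3440 ≈ 2012 nmi, so the target fraction is f = 1000/2012 ≈ 0.497.
Interpolate at f ≈ 0.497 with slerp weights a = sin((1−f)δ)/sin δ ≈ 0.525, b = sin(fδ)/sin δ ≈ 0.519.
p = a·p₁ + b·p₂ ≈ (0.584, -0.259, -0.769); φ = arcsin(p_z) ≈ -50.30°, λ = atan2(p_y, p_x) ≈ -23.88°.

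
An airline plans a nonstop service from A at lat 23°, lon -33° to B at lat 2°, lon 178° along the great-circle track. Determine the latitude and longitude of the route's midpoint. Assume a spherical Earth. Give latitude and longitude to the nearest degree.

≈ lat 39°, lon -116°

Convert each endpoint to a unit vector on the sphere (x = cos φ cos λ, y = cos φ sin λ, z = sin φ).
The central angle between the endpoints is δ = arccos(p₁·p₂) ≈ 2.457 rad (140.8°).
Interpolate at f = 1/2 with slerp weights a = sin((1−f)δ)/sin δ ≈ 1.490, b = sin(fδ)/sin δ ≈ 1.490.
p = a·p₁ + b·p₂ ≈ (-0.338, -0.695, 0.634); φ = arcsin(p_z) ≈ 39.37°, λ = atan2(p_y, p_x) ≈ -115.93°.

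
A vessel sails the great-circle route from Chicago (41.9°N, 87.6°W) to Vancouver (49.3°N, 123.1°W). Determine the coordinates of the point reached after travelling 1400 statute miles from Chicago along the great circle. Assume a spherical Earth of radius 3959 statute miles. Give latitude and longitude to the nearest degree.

≈ 49°N, 115°W

Convert each endpoint to a unit vector on the sphere (x = cos φ cos λ, y = cos φ sin λ, z = sin φ).
The central angle between the endpoints is δ = arccos(p₁·p₂) ≈ 0.448 rad (25.7°). The total great-circle distance is δ·R ≈ 0.448 × 3959 ≈ 1772 mi, so the target fraction is f = 1400/1772 ≈ 0.790.
Interpolate at f ≈ 0.790 with slerp weights a = sin((1−f)δ)/sin δ ≈ 0.217, b = sin(fδ)/sin δ ≈ 0.800.
p = a·p₁ + b·p₂ ≈ (-0.278, -0.598, 0.751); φ = arcsin(p_z) ≈ 48.71°, λ = atan2(p_y, p_x) ≈ -114.93°.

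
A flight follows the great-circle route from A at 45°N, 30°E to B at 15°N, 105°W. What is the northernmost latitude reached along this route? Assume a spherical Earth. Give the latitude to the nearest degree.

≈ 60°N

The great circle lies in the plane with unit normal n̂ = (p₁ × p₂)/|p₁ × p₂|.
Here n̂_z ≈ -0.506; the vertex latitude is φ_max = arccos|n̂_z| ≈ 59.6°.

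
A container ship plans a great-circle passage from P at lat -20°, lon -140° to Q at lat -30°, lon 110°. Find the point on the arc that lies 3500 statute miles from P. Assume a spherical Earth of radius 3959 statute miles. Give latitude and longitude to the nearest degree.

The haversine formula gives a central angle δ ≈ 1.678 rad (96.2°) between the endpoints. The total great-circle distance is δ·R ≈ 1.678 × 3959 ≈ 6645 mi, so the target fraction is f = 3500/6645 ≈ 0.527.
Interpolate at f ≈ 0.527 with slerp weights a = sin((1−f)δ)/sin δ ≈ 0.717, b = sin(fδ)/sin δ ≈ 0.778.
p = a·p₁ + b·p₂ ≈ (-0.747, 0.200, -0.634); φ = arcsin(p_z) ≈ -39.37°, λ = atan2(p_y, p_x) ≈ 165.04°.

≈ lat -39°, lon 165°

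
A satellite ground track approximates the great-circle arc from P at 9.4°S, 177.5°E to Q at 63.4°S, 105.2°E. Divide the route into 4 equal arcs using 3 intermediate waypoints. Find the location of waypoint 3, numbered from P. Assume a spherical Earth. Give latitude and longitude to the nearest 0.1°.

From cos δ = sin φ₁ sin φ₂ + cos φ₁ cos φ₂ cos Δλ, the central angle is δ ≈ 1.287 rad (73.7°).
Interpolate at f = 3/4 with slerp weights a = sin((1−f)δ)/sin δ ≈ 0.329, b = sin(fδ)/sin δ ≈ 0.856.
p = a·p₁ + b·p₂ ≈ (-0.425, 0.384, -0.820); φ = arcsin(p_z) ≈ -55.04°, λ = atan2(p_y, p_x) ≈ 137.90°.

≈ 55.0°S, 137.9°E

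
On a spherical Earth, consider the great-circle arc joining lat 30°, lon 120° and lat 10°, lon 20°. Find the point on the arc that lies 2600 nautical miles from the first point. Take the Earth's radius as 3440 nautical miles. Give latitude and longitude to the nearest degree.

The haversine formula gives a central angle δ ≈ 1.632 rad (93.5°) between the endpoints. The total great-circle distance is δ·R ≈ 1.632 × 3440 ≈ 5614 nmi, so the target fraction is f = 2600/5614 ≈ 0.463.
Interpolate at f ≈ 0.463 with slerp weights a = sin((1−f)δ)/sin δ ≈ 0.770, b = sin(fδ)/sin δ ≈ 0.687.
p = a·p₁ + b·p₂ ≈ (0.303, 0.809, 0.504); φ = arcsin(p_z) ≈ 30.28°, λ = atan2(p_y, p_x) ≈ 69.49°.

≈ lat 30°, lon 69°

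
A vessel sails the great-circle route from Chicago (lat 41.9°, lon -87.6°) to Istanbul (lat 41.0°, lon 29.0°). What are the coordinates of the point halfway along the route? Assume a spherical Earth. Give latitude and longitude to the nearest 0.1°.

Convert each endpoint to a unit vector on the sphere (x = cos φ cos λ, y = cos φ sin λ, z = sin φ).
The central angle between the endpoints is δ = arccos(p₁·p₂) ≈ 1.383 rad (79.2°).
Interpolate at f = 1/2 with slerp weights a = sin((1−f)δ)/sin δ ≈ 0.649, b = sin(fδ)/sin δ ≈ 0.649.
p = a·p₁ + b·p₂ ≈ (0.449, -0.245, 0.859); φ = arcsin(p_z) ≈ 59.25°, λ = atan2(p_y, p_x) ≈ -28.66°.

≈ lat 59.2°, lon -28.7°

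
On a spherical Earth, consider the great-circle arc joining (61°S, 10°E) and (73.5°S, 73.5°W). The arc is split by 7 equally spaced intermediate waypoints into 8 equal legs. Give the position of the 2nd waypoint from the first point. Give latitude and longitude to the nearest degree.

From cos δ = sin φ₁ sin φ₂ + cos φ₁ cos φ₂ cos Δλ, the central angle is δ ≈ 0.547 rad (31.3°).
Interpolate at f = 2/8 with slerp weights a = sin((1−f)δ)/sin δ ≈ 0.767, b = sin(fδ)/sin δ ≈ 0.262.
p = a·p₁ + b·p₂ ≈ (0.387, -0.007, -0.922); φ = arcsin(p_z) ≈ -67.21°, λ = atan2(p_y, p_x) ≈ -1.01°.

≈ (67°S, 1°W)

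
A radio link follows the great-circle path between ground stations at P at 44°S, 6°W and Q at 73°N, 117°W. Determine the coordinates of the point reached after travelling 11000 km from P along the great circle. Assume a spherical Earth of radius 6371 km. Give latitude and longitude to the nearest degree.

≈ 49°N, 44°W

Convert each endpoint to a unit vector on the sphere (x = cos φ cos λ, y = cos φ sin λ, z = sin φ).
The central angle between the endpoints is δ = arccos(p₁·p₂) ≈ 2.403 rad (137.7°). The total great-circle distance is δ·R ≈ 2.403 × 6371 ≈ 15312 km, so the target fraction is f = 11000/15312 ≈ 0.718.
Interpolate at f ≈ 0.718 with slerp weights a = sin((1−f)δ)/sin δ ≈ 0.931, b = sin(fδ)/sin δ ≈ 1.468.
p = a·p₁ + b·p₂ ≈ (0.471, -0.452, 0.757); φ = arcsin(p_z) ≈ 49.23°, λ = atan2(p_y, p_x) ≈ -43.85°.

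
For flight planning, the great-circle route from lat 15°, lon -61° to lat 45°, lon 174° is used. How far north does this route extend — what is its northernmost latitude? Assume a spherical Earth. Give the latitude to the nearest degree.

The great circle lies in the plane with unit normal n̂ = (p₁ × p₂)/|p₁ × p₂|.
Here n̂_z ≈ -0.572; the vertex latitude is φ_max = arccos|n̂_z| ≈ 55.1°.
Check via Clairaut: cos φ_max = |cos φ₁| · sin C = cos(15.0°)·sin(36.3°) ≈ 0.572, again giving ≈ 55.1°.

≈ 55°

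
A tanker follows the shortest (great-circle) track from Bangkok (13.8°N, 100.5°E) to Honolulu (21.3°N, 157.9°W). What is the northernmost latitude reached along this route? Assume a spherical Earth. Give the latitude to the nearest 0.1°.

≈ 27.1°N

The great circle lies in the plane with unit normal n̂ = (p₁ × p₂)/|p₁ × p₂|.
Here n̂_z ≈ +0.890; the vertex latitude is φ_max = arccos|n̂_z| ≈ 27.1°.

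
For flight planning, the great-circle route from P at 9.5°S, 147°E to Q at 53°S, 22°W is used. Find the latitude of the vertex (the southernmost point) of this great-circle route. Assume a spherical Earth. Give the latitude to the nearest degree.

≈ 83°S

The great circle lies in the plane with unit normal n̂ = (p₁ × p₂)/|p₁ × p₂|.
Here n̂_z ≈ -0.127; the vertex latitude is φ_max = arccos|n̂_z| ≈ 82.7°.
Check via Clairaut: cos φ_max = |cos φ₁| · sin C = cos(9.5°)·sin(172.6°) ≈ 0.127, again giving ≈ 82.7°.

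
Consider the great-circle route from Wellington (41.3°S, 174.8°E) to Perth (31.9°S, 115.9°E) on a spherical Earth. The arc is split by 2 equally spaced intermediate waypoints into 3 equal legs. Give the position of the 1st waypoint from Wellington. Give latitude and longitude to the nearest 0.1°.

Convert each endpoint to a unit vector on the sphere (x = cos φ cos λ, y = cos φ sin λ, z = sin φ).
The central angle between the endpoints is δ = arccos(p₁·p₂) ≈ 0.825 rad (47.3°).
Interpolate at f = 1/3 with slerp weights a = sin((1−f)δ)/sin δ ≈ 0.712, b = sin(fδ)/sin δ ≈ 0.370.
p = a·p₁ + b·p₂ ≈ (-0.670, 0.331, -0.665); φ = arcsin(p_z) ≈ -41.69°, λ = atan2(p_y, p_x) ≈ 153.71°.

≈ (41.7°S, 153.7°E)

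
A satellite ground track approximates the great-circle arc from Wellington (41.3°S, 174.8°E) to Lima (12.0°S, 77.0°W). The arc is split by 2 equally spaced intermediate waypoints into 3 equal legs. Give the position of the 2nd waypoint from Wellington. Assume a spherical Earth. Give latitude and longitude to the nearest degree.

From cos δ = sin φ₁ sin φ₂ + cos φ₁ cos φ₂ cos Δλ, the central angle is δ ≈ 1.663 rad (95.3°).
Interpolate at f = 2/3 with slerp weights a = sin((1−f)δ)/sin δ ≈ 0.529, b = sin(fδ)/sin δ ≈ 0.899.
p = a·p₁ + b·p₂ ≈ (-0.198, -0.821, -0.536); φ = arcsin(p_z) ≈ -32.40°, λ = atan2(p_y, p_x) ≈ -103.54°.

≈ 32°S, 104°W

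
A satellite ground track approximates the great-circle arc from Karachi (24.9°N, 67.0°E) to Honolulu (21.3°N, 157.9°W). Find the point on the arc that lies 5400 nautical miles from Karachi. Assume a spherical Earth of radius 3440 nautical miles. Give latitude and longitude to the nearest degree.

Convert each endpoint to a unit vector on the sphere (x = cos φ cos λ, y = cos φ sin λ, z = sin φ).
The central angle between the endpoints is δ = arccos(p₁·p₂) ≈ 2.033 rad (116.5°). The total great-circle distance is δ·R ≈ 2.033 × 3440 ≈ 6993 nmi, so the target fraction is f = 5400/6993 ≈ 0.772.
Interpolate at f ≈ 0.772 with slerp weights a = sin((1−f)δ)/sin δ ≈ 0.499, b = sin(fδ)/sin δ ≈ 1.117.
p = a·p₁ + b·p₂ ≈ (-0.787, 0.025, 0.616); φ = arcsin(p_z) ≈ 38.01°, λ = atan2(p_y, p_x) ≈ 178.18°.

≈ 38°N, 178°E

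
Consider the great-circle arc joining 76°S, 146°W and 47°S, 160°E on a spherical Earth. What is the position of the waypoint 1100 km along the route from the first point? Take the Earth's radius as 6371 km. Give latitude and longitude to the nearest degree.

The haversine formula gives a central angle δ ≈ 0.632 rad (36.2°) between the endpoints. The total great-circle distance is δ·R ≈ 0.632 × 6371 ≈ 4029 km, so the target fraction is f = 1100/4029 ≈ 0.273.
Interpolate at f ≈ 0.273 with slerp weights a = sin((1−f)δ)/sin δ ≈ 0.751, b = sin(fδ)/sin δ ≈ 0.291.
p = a·p₁ + b·p₂ ≈ (-0.337, -0.034, -0.941); φ = arcsin(p_z) ≈ -70.21°, λ = atan2(p_y, p_x) ≈ -174.28°.

≈ 70°S, 174°W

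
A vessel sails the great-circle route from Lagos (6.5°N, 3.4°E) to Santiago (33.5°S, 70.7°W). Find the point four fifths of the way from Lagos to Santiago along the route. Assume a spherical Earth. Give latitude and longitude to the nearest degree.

≈ (28°S, 53°W)

Write both endpoints as unit vectors p₁, p₂ with components (cos φ cos λ, cos φ sin λ, sin φ).
The central angle between the endpoints is δ = arccos(p₁·p₂) ≈ 1.406 rad (80.5°).
Interpolate at f = 4/5 with slerp weights a = sin((1−f)δ)/sin δ ≈ 0.281, b = sin(fδ)/sin δ ≈ 0.914.
p = a·p₁ + b·p₂ ≈ (0.531, -0.703, -0.473); φ = arcsin(p_z) ≈ -28.22°, λ = atan2(p_y, p_x) ≈ -52.94°.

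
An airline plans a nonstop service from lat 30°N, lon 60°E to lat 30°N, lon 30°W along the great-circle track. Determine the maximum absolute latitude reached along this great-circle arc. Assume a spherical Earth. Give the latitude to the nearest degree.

The great circle lies in the plane with unit normal n̂ = (p₁ × p₂)/|p₁ × p₂|.
Here n̂_z ≈ -0.775; the vertex latitude is φ_max = arccos|n̂_z| ≈ 39.2°.
Check via Clairaut: cos φ_max = |cos φ₁| · sin C = cos(30.0°)·sin(63.4°) ≈ 0.775, again giving ≈ 39.2°.

≈ 39°N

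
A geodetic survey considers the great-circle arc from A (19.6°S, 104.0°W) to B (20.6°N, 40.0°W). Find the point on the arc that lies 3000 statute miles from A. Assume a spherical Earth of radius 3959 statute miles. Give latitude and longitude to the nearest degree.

≈ (4°N, 67°W)

Convert each endpoint to a unit vector on the sphere (x = cos φ cos λ, y = cos φ sin λ, z = sin φ).
The central angle between the endpoints is δ = arccos(p₁·p₂) ≈ 1.299 rad (74.4°). The total great-circle distance is δ·R ≈ 1.299 × 3959 ≈ 5142 mi, so the target fraction is f = 3000/5142 ≈ 0.583.
Interpolate at f ≈ 0.583 with slerp weights a = sin((1−f)δ)/sin δ ≈ 0.535, b = sin(fδ)/sin δ ≈ 0.714.
p = a·p₁ + b·p₂ ≈ (0.390, -0.918, 0.072); φ = arcsin(p_z) ≈ 4.11°, λ = atan2(p_y, p_x) ≈ -67.00°.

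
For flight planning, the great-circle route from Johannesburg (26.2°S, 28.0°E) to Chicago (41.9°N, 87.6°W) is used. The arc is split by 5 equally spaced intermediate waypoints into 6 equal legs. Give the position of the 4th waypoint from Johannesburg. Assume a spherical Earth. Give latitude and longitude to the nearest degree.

From cos δ = sin φ₁ sin φ₂ + cos φ₁ cos φ₂ cos Δλ, the central angle is δ ≈ 2.194 rad (125.7°).
Interpolate at f = 4/6 with slerp weights a = sin((1−f)δ)/sin δ ≈ 0.822, b = sin(fδ)/sin δ ≈ 1.224.
p = a·p₁ + b·p₂ ≈ (0.690, -0.564, 0.454); φ = arcsin(p_z) ≈ 27.03°, λ = atan2(p_y, p_x) ≈ -39.28°.

≈ 27°N, 39°W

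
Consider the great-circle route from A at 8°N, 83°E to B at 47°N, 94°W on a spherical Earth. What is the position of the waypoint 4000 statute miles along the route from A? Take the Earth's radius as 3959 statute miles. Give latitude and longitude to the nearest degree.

≈ 66°N, 78°E

From cos δ = sin φ₁ sin φ₂ + cos φ₁ cos φ₂ cos Δλ, the central angle is δ ≈ 2.181 rad (124.9°). The total great-circle distance is δ·R ≈ 2.181 × 3959 ≈ 8633 mi, so the target fraction is f = 4000/8633 ≈ 0.463.
Interpolate at f ≈ 0.463 with slerp weights a = sin((1−f)δ)/sin δ ≈ 1.123, b = sin(fδ)/sin δ ≈ 1.033.
p = a·p₁ + b·p₂ ≈ (0.086, 0.401, 0.912); φ = arcsin(p_z) ≈ 65.78°, λ = atan2(p_y, p_x) ≈ 77.84°.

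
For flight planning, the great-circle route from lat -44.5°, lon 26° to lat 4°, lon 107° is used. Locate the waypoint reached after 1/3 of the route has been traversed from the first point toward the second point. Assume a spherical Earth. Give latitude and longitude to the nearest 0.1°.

From cos δ = sin φ₁ sin φ₂ + cos φ₁ cos φ₂ cos Δλ, the central angle is δ ≈ 1.508 rad (86.4°).
Interpolate at f = 1/3 with slerp weights a = sin((1−f)δ)/sin δ ≈ 0.846, b = sin(fδ)/sin δ ≈ 0.483.
p = a·p₁ + b·p₂ ≈ (0.402, 0.725, -0.559); φ = arcsin(p_z) ≈ -34.01°, λ = atan2(p_y, p_x) ≈ 61.02°.

≈ lat -34.0°, lon 61.0°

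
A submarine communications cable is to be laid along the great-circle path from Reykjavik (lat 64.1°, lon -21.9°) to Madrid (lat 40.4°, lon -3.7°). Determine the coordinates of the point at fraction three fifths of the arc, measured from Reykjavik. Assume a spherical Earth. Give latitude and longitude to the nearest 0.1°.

From cos δ = sin φ₁ sin φ₂ + cos φ₁ cos φ₂ cos Δλ, the central angle is δ ≈ 0.453 rad (26.0°).
Interpolate at f = 3/5 with slerp weights a = sin((1−f)δ)/sin δ ≈ 0.412, b = sin(fδ)/sin δ ≈ 0.613.
p = a·p₁ + b·p₂ ≈ (0.633, -0.097, 0.768); φ = arcsin(p_z) ≈ 50.17°, λ = atan2(p_y, p_x) ≈ -8.73°.

≈ lat 50.2°, lon -8.7°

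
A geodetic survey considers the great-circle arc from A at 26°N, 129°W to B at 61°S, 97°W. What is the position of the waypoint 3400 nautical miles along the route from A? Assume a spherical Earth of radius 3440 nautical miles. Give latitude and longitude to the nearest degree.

Write both endpoints as unit vectors p₁, p₂ with components (cos φ cos λ, cos φ sin λ, sin φ).
The central angle between the endpoints is δ = arccos(p₁·p₂) ≈ 1.585 rad (90.8°). The total great-circle distance is δ·R ≈ 1.585 × 3440 ≈ 5451 nmi, so the target fraction is f = 3400/5451 ≈ 0.624.
Interpolate at f ≈ 0.624 with slerp weights a = sin((1−f)δ)/sin δ ≈ 0.562, b = sin(fδ)/sin δ ≈ 0.835.
p = a·p₁ + b·p₂ ≈ (-0.367, -0.794, -0.484); φ = arcsin(p_z) ≈ -28.97°, λ = atan2(p_y, p_x) ≈ -114.80°.

≈ 29°S, 115°W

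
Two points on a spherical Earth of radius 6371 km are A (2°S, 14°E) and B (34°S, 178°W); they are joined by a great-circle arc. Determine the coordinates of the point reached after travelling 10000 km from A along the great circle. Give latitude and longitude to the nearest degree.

≈ (74°S, 111°E)

Convert each endpoint to a unit vector on the sphere (x = cos φ cos λ, y = cos φ sin λ, z = sin φ).
The central angle between the endpoints is δ = arccos(p₁·p₂) ≈ 2.483 rad (142.3°). The total great-circle distance is δ·R ≈ 2.483 × 6371 ≈ 15820 km, so the target fraction is f = 10000/15820 ≈ 0.632.
Interpolate at f ≈ 0.632 with slerp weights a = sin((1−f)δ)/sin δ ≈ 1.294, b = sin(fδ)/sin δ ≈ 1.634.
p = a·p₁ + b·p₂ ≈ (-0.099, 0.265, -0.959); φ = arcsin(p_z) ≈ -73.53°, λ = atan2(p_y, p_x) ≈ 110.54°.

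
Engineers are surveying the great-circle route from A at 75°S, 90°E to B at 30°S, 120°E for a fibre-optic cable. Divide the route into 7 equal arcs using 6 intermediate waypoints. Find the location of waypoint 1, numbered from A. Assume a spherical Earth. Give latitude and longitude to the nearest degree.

Write both endpoints as unit vectors p₁, p₂ with components (cos φ cos λ, cos φ sin λ, sin φ).
The central angle between the endpoints is δ = arccos(p₁·p₂) ≈ 0.827 rad (47.4°).
Interpolate at f = 1/7 with slerp weights a = sin((1−f)δ)/sin δ ≈ 0.885, b = sin(fδ)/sin δ ≈ 0.160.
p = a·p₁ + b·p₂ ≈ (-0.069, 0.349, -0.935); φ = arcsin(p_z) ≈ -69.15°, λ = atan2(p_y, p_x) ≈ 101.24°.

≈ 69°S, 101°E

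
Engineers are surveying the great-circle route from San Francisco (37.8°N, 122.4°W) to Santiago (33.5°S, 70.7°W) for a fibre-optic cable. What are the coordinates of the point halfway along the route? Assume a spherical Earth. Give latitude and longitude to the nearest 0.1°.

Convert each endpoint to a unit vector on the sphere (x = cos φ cos λ, y = cos φ sin λ, z = sin φ).
The central angle between the endpoints is δ = arccos(p₁·p₂) ≈ 1.501 rad (86.0°).
Interpolate at f = 1/2 with slerp weights a = sin((1−f)δ)/sin δ ≈ 0.684, b = sin(fδ)/sin δ ≈ 0.684.
p = a·p₁ + b·p₂ ≈ (-0.101, -0.994, 0.042); φ = arcsin(p_z) ≈ 2.39°, λ = atan2(p_y, p_x) ≈ -95.80°.

≈ 2.4°N, 95.8°W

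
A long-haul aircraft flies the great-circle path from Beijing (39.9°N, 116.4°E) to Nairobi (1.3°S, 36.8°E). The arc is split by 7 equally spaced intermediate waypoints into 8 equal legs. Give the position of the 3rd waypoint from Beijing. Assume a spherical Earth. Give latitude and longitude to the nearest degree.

Write both endpoints as unit vectors p₁, p₂ with components (cos φ cos λ, cos φ sin λ, sin φ).
The central angle between the endpoints is δ = arccos(p₁·p₂) ≈ 1.447 rad (82.9°).
Interpolate at f = 3/8 with slerp weights a = sin((1−f)δ)/sin δ ≈ 0.792, b = sin(fδ)/sin δ ≈ 0.520.
p = a·p₁ + b·p₂ ≈ (0.146, 0.856, 0.496); φ = arcsin(p_z) ≈ 29.75°, λ = atan2(p_y, p_x) ≈ 80.30°.

≈ (30°N, 80°E)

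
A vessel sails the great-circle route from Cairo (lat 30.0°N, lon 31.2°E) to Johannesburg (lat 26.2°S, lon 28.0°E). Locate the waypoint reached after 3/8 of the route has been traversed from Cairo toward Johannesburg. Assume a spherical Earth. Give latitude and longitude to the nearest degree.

Write both endpoints as unit vectors p₁, p₂ with components (cos φ cos λ, cos φ sin λ, sin φ).
The central angle between the endpoints is δ = arccos(p₁·p₂) ≈ 0.982 rad (56.3°).
Interpolate at f = 3/8 with slerp weights a = sin((1−f)δ)/sin δ ≈ 0.693, b = sin(fδ)/sin δ ≈ 0.433.
p = a·p₁ + b·p₂ ≈ (0.856, 0.493, 0.155); φ = arcsin(p_z) ≈ 8.93°, λ = atan2(p_y, p_x) ≈ 29.94°.

≈ lat 9°N, lon 30°E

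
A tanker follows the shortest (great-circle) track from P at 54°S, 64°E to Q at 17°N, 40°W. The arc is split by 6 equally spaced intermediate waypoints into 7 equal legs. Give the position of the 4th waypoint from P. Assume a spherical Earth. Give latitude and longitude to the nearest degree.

Convert each endpoint to a unit vector on the sphere (x = cos φ cos λ, y = cos φ sin λ, z = sin φ).
The central angle between the endpoints is δ = arccos(p₁·p₂) ≈ 1.953 rad (111.9°).
Interpolate at f = 4/7 with slerp weights a = sin((1−f)δ)/sin δ ≈ 0.800, b = sin(fδ)/sin δ ≈ 0.968.
p = a·p₁ + b·p₂ ≈ (0.915, -0.172, -0.364); φ = arcsin(p_z) ≈ -21.36°, λ = atan2(p_y, p_x) ≈ -10.66°.

≈ 21°S, 11°W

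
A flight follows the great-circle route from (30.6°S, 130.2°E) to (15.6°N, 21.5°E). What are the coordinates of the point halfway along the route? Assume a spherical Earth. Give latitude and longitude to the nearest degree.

The haversine formula gives a central angle δ ≈ 1.985 rad (113.7°) between the endpoints.
Interpolate at f = 1/2 with slerp weights a = sin((1−f)δ)/sin δ ≈ 0.915, b = sin(fδ)/sin δ ≈ 0.915.
p = a·p₁ + b·p₂ ≈ (0.312, 0.924, -0.220); φ = arcsin(p_z) ≈ -12.69°, λ = atan2(p_y, p_x) ≈ 71.37°.

≈ (13°S, 71°E)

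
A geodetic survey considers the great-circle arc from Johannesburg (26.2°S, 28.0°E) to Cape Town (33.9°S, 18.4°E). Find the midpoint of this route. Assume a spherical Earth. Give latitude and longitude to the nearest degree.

The haversine formula gives a central angle δ ≈ 0.198 rad (11.3°) between the endpoints.
Interpolate at f = 1/2 with slerp weights a = sin((1−f)δ)/sin δ ≈ 0.502, b = sin(fδ)/sin δ ≈ 0.502.
p = a·p₁ + b·p₂ ≈ (0.794, 0.343, -0.502); φ = arcsin(p_z) ≈ -30.14°, λ = atan2(p_y, p_x) ≈ 23.39°.

≈ 30°S, 23°E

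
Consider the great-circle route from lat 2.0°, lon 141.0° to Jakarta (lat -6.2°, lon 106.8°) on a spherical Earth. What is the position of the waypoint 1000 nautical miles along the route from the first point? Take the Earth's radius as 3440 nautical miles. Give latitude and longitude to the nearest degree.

Write both endpoints as unit vectors p₁, p₂ with components (cos φ cos λ, cos φ sin λ, sin φ).
The central angle between the endpoints is δ = arccos(p₁·p₂) ≈ 0.613 rad (35.1°). The total great-circle distance is δ·R ≈ 0.613 × 3440 ≈ 2108 nmi, so the target fraction is f = 1000/2108 ≈ 0.474.
Interpolate at f ≈ 0.474 with slerp weights a = sin((1−f)δ)/sin δ ≈ 0.550, b = sin(fδ)/sin δ ≈ 0.498.
p = a·p₁ + b·p₂ ≈ (-0.571, 0.820, -0.035); φ = arcsin(p_z) ≈ -1.98°, λ = atan2(p_y, p_x) ≈ 124.82°.

≈ lat -2°, lon 125°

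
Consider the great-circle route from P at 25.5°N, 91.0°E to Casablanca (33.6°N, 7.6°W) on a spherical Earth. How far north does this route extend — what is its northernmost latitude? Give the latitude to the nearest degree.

≈ 41°N

The great circle lies in the plane with unit normal n̂ = (p₁ × p₂)/|p₁ × p₂|.
Here n̂_z ≈ -0.749; the vertex latitude is φ_max = arccos|n̂_z| ≈ 41.5°.
Check via Clairaut: cos φ_max = |cos φ₁| · sin C = cos(25.5°)·sin(56.1°) ≈ 0.749, again giving ≈ 41.5°.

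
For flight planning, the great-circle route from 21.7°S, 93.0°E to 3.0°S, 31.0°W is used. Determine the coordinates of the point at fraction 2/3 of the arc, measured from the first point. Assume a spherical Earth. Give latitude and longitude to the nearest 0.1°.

≈ 19.5°S, 6.3°E

Write both endpoints as unit vectors p₁, p₂ with components (cos φ cos λ, cos φ sin λ, sin φ).
The central angle between the endpoints is δ = arccos(p₁·p₂) ≈ 2.094 rad (120.0°).
Interpolate at f = 2/3 with slerp weights a = sin((1−f)δ)/sin δ ≈ 0.742, b = sin(fδ)/sin δ ≈ 1.137.
p = a·p₁ + b·p₂ ≈ (0.937, 0.104, -0.334); φ = arcsin(p_z) ≈ -19.50°, λ = atan2(p_y, p_x) ≈ 6.31°.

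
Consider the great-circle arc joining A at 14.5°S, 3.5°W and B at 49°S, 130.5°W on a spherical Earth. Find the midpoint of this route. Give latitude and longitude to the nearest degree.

From cos δ = sin φ₁ sin φ₂ + cos φ₁ cos φ₂ cos Δλ, the central angle is δ ≈ 1.765 rad (101.1°).
Interpolate at f = 1/2 with slerp weights a = sin((1−f)δ)/sin δ ≈ 0.787, b = sin(fδ)/sin δ ≈ 0.787.
p = a·p₁ + b·p₂ ≈ (0.425, -0.439, -0.791); φ = arcsin(p_z) ≈ -52.31°, λ = atan2(p_y, p_x) ≈ -45.92°.

≈ 52°S, 46°W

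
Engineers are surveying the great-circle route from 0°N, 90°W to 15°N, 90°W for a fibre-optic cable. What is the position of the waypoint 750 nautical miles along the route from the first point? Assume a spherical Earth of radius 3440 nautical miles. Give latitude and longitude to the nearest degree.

≈ 12°N, 90°W

Write both endpoints as unit vectors p₁, p₂ with components (cos φ cos λ, cos φ sin λ, sin φ).
The central angle between the endpoints is δ = arccos(p₁·p₂) ≈ 0.262 rad (15.0°). The total great-circle distance is δ·R ≈ 0.262 × 3440 ≈ 901 nmi, so the target fraction is f = 750/901 ≈ 0.833.
Interpolate at f ≈ 0.833 with slerp weights a = sin((1−f)δ)/sin δ ≈ 0.169, b = sin(fδ)/sin δ ≈ 0.836.
p = a·p₁ + b·p₂ ≈ (0.000, -0.976, 0.216); φ = arcsin(p_z) ≈ 12.49°, λ = atan2(p_y, p_x) ≈ -90.00°.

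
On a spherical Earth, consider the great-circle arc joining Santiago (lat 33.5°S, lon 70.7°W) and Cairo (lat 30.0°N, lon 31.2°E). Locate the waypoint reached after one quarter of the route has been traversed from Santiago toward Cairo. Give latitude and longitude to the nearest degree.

Convert each endpoint to a unit vector on the sphere (x = cos φ cos λ, y = cos φ sin λ, z = sin φ).
The central angle between the endpoints is δ = arccos(p₁·p₂) ≈ 2.010 rad (115.1°).
Interpolate at f = 1/4 with slerp weights a = sin((1−f)δ)/sin δ ≈ 1.102, b = sin(fδ)/sin δ ≈ 0.532.
p = a·p₁ + b·p₂ ≈ (0.698, -0.629, -0.343); φ = arcsin(p_z) ≈ -20.03°, λ = atan2(p_y, p_x) ≈ -42.03°.

≈ lat 20°S, lon 42°W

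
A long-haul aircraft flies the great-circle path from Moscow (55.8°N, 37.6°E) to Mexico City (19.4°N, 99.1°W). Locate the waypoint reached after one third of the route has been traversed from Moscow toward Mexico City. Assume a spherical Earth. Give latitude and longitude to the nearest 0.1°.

≈ (68.0°N, 30.1°W)

Convert each endpoint to a unit vector on the sphere (x = cos φ cos λ, y = cos φ sin λ, z = sin φ).
The central angle between the endpoints is δ = arccos(p₁·p₂) ≈ 1.682 rad (96.4°).
Interpolate at f = 1/3 with slerp weights a = sin((1−f)δ)/sin δ ≈ 0.906, b = sin(fδ)/sin δ ≈ 0.535.
p = a·p₁ + b·p₂ ≈ (0.324, -0.188, 0.927); φ = arcsin(p_z) ≈ 68.03°, λ = atan2(p_y, p_x) ≈ -30.08°.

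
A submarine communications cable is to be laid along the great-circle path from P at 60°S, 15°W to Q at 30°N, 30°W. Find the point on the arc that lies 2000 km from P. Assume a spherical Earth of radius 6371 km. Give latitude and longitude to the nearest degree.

≈ 42°S, 20°W

Write both endpoints as unit vectors p₁, p₂ with components (cos φ cos λ, cos φ sin λ, sin φ).
The central angle between the endpoints is δ = arccos(p₁·p₂) ≈ 1.586 rad (90.8°). The total great-circle distance is δ·R ≈ 1.586 × 6371 ≈ 10102 km, so the target fraction is f = 2000/10102 ≈ 0.198.
Interpolate at f ≈ 0.198 with slerp weights a = sin((1−f)δ)/sin δ ≈ 0.956, b = sin(fδ)/sin δ ≈ 0.309.
p = a·p₁ + b·p₂ ≈ (0.693, -0.257, -0.673); φ = arcsin(p_z) ≈ -42.32°, λ = atan2(p_y, p_x) ≈ -20.37°.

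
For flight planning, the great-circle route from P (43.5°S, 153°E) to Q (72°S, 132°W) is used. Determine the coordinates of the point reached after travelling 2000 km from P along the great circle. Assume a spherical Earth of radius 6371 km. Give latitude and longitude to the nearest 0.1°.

≈ (59.0°S, 167.8°E)

Convert each endpoint to a unit vector on the sphere (x = cos φ cos λ, y = cos φ sin λ, z = sin φ).
The central angle between the endpoints is δ = arccos(p₁·p₂) ≈ 0.777 rad (44.5°). The total great-circle distance is δ·R ≈ 0.777 × 6371 ≈ 4953 km, so the target fraction is f = 2000/4953 ≈ 0.404.
Interpolate at f ≈ 0.404 with slerp weights a = sin((1−f)δ)/sin δ ≈ 0.637, b = sin(fδ)/sin δ ≈ 0.440.
p = a·p₁ + b·p₂ ≈ (-0.503, 0.109, -0.857); φ = arcsin(p_z) ≈ -59.03°, λ = atan2(p_y, p_x) ≈ 167.79°.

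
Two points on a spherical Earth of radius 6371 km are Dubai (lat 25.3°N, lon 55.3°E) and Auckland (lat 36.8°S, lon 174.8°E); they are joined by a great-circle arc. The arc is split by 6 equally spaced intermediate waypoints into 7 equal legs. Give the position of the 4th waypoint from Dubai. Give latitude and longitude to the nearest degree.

The haversine formula gives a central angle δ ≈ 2.230 rad (127.8°) between the endpoints.
Interpolate at f = 4/7 with slerp weights a = sin((1−f)δ)/sin δ ≈ 1.033, b = sin(fδ)/sin δ ≈ 1.210.
p = a·p₁ + b·p₂ ≈ (-0.433, 0.856, -0.283); φ = arcsin(p_z) ≈ -16.45°, λ = atan2(p_y, p_x) ≈ 116.84°.

≈ lat 16°S, lon 117°E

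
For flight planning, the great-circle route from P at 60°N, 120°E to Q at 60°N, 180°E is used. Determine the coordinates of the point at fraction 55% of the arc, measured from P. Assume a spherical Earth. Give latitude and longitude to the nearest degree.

Convert each endpoint to a unit vector on the sphere (x = cos φ cos λ, y = cos φ sin λ, z = sin φ).
The central angle between the endpoints is δ = arccos(p₁·p₂) ≈ 0.505 rad (29.0°).
Interpolate at f = 0.55 with slerp weights a = sin((1−f)δ)/sin δ ≈ 0.466, b = sin(fδ)/sin δ ≈ 0.567.
p = a·p₁ + b·p₂ ≈ (-0.400, 0.202, 0.894); φ = arcsin(p_z) ≈ 63.40°, λ = atan2(p_y, p_x) ≈ 153.23°.

≈ 63°N, 153°E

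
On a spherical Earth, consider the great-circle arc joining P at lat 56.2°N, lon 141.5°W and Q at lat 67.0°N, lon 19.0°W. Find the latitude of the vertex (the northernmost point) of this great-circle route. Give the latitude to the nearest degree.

The great circle lies in the plane with unit normal n̂ = (p₁ × p₂)/|p₁ × p₂|.
Here n̂_z ≈ +0.241; the vertex latitude is φ_max = arccos|n̂_z| ≈ 76.1°.
Check via Clairaut: cos φ_max = |cos φ₁| · sin C = cos(56.2°)·sin(25.6°) ≈ 0.241, again giving ≈ 76.1°.

≈ 76°N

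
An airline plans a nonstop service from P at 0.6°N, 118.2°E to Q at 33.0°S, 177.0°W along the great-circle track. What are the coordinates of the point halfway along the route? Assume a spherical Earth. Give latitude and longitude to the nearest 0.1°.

The haversine formula gives a central angle δ ≈ 1.212 rad (69.4°) between the endpoints.
Interpolate at f = 1/2 with slerp weights a = sin((1−f)δ)/sin δ ≈ 0.608, b = sin(fδ)/sin δ ≈ 0.608.
p = a·p₁ + b·p₂ ≈ (-0.797, 0.509, -0.325); φ = arcsin(p_z) ≈ -18.96°, λ = atan2(p_y, p_x) ≈ 147.41°.

≈ 19.0°S, 147.4°E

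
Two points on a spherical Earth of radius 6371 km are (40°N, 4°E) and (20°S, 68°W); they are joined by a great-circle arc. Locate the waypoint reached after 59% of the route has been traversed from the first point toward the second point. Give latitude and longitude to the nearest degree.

≈ (6°N, 42°W)

Convert each endpoint to a unit vector on the sphere (x = cos φ cos λ, y = cos φ sin λ, z = sin φ).
The central angle between the endpoints is δ = arccos(p₁·p₂) ≈ 1.568 rad (89.9°).
Interpolate at f = 0.59 with slerp weights a = sin((1−f)δ)/sin δ ≈ 0.600, b = sin(fδ)/sin δ ≈ 0.799.
p = a·p₁ + b·p₂ ≈ (0.739, -0.664, 0.112); φ = arcsin(p_z) ≈ 6.44°, λ = atan2(p_y, p_x) ≈ -41.92°.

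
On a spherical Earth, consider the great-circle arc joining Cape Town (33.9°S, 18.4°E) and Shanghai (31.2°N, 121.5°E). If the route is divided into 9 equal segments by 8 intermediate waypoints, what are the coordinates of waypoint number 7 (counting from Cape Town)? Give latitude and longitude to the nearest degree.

≈ (18°N, 97°E)

The haversine formula gives a central angle δ ≈ 2.037 rad (116.7°) between the endpoints.
Interpolate at f = 7/9 with slerp weights a = sin((1−f)δ)/sin δ ≈ 0.490, b = sin(fδ)/sin δ ≈ 1.120.
p = a·p₁ + b·p₂ ≈ (-0.115, 0.945, 0.307); φ = arcsin(p_z) ≈ 17.87°, λ = atan2(p_y, p_x) ≈ 96.92°.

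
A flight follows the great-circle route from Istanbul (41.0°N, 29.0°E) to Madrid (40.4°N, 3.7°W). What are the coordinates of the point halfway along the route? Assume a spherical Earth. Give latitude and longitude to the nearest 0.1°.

Write both endpoints as unit vectors p₁, p₂ with components (cos φ cos λ, cos φ sin λ, sin φ).
The central angle between the endpoints is δ = arccos(p₁·p₂) ≈ 0.430 rad (24.7°).
Interpolate at f = 1/2 with slerp weights a = sin((1−f)δ)/sin δ ≈ 0.512, b = sin(fδ)/sin δ ≈ 0.512.
p = a·p₁ + b·p₂ ≈ (0.727, 0.162, 0.667); φ = arcsin(p_z) ≈ 41.87°, λ = atan2(p_y, p_x) ≈ 12.57°.

≈ 41.9°N, 12.6°E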